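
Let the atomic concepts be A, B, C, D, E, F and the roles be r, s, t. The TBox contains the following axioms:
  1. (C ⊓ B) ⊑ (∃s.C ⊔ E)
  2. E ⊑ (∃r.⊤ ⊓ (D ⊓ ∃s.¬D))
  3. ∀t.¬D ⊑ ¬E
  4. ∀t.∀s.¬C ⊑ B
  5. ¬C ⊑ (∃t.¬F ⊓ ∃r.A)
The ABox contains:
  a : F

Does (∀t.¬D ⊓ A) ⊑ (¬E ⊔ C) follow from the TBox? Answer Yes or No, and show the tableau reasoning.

1. (∀t.¬D ⊓ A) ⊑ (¬E ⊔ C)  ⇔  ((∀t.¬D ⊓ A) ⊓ (E ⊓ ¬C)) unsat w.r.t. T
   all branches close; clash {E, ¬E} at x₀
2. Hence (∀t.¬D ⊓ A) ⊑ (¬E ⊔ C): entailed.

Yes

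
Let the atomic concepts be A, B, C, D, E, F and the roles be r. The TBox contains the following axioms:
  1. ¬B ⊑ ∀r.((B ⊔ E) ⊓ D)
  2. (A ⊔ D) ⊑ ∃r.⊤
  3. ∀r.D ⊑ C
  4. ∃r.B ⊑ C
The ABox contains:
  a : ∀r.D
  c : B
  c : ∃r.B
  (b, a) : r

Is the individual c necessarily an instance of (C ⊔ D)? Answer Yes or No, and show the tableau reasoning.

1. c : (C ⊔ D)?  L(c) = {B, ∃r.B} ∪ {(¬C ⊓ ¬D)}
   clash {C, ¬C} at c — c ∈ (C ⊔ D)
2. Hence c : (C ⊔ D): entailed.

Yes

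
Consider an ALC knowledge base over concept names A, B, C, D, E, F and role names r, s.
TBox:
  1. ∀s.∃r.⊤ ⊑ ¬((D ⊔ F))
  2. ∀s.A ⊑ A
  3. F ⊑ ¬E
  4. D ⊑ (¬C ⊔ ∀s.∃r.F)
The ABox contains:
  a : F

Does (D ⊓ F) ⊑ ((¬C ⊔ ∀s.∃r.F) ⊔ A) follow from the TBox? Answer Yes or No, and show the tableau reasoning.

1. (D ⊓ F) ⊑ ((¬C ⊔ ∀s.∃r.F) ⊔ A)  ⇔  ((D ⊓ F) ⊓ ((C ⊓ ∃s.∀r.¬F) ⊓ ¬A)) unsat w.r.t. T
   all branches close; clash {A, ¬A} at x₀
2. Hence (D ⊓ F) ⊑ ((¬C ⊔ ∀s.∃r.F) ⊔ A): entailed.

Yes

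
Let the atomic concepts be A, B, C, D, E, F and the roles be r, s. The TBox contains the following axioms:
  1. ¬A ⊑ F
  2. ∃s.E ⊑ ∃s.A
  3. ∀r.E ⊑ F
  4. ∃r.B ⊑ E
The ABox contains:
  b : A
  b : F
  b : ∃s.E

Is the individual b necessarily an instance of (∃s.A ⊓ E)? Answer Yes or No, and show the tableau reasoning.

1. b : (∃s.A ⊓ E)?  L(b) = {A, F, ∃s.E} ∪ {(∀s.¬A ⊔ ¬E)}
   apply at b: ∃s.E⊑∃s.A
   open: L(b) ⊇ {A, F, ¬E, ∀r.¬B, ∃s.A, …} (+ ∃-successors) — b ∉ (∃s.A ⊓ E) possible
2. Hence b : (∃s.A ⊓ E): not entailed.

No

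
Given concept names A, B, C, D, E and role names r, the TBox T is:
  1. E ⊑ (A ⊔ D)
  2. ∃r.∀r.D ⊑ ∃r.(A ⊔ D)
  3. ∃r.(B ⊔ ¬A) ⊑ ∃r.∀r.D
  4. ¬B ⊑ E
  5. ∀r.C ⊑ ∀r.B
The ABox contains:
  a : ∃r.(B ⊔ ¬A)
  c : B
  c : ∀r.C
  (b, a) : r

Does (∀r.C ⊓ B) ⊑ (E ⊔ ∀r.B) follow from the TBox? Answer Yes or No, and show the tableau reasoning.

Yes

1. (∀r.C ⊓ B) ⊑ (E ⊔ ∀r.B)  ⇔  ((∀r.C ⊓ B) ⊓ (¬E ⊓ ∃r.¬B)) unsat w.r.t. T
   all branches close; clash {B, ¬B} at an ∃-successor
2. Hence (∀r.C ⊓ B) ⊑ (E ⊔ ∀r.B): entailed.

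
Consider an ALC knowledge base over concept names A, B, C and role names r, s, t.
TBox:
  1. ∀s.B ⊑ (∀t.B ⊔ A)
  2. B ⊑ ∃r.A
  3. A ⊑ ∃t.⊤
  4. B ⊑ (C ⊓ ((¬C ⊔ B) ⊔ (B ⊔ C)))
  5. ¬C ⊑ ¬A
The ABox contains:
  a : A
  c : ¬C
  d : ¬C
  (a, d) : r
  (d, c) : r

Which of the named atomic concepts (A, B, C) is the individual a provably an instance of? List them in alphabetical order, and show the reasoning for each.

1. a : A?  L(a) = {A} ∪ {¬A}
   clash {A, ¬A} at a — a ∈ A
2. a : B?  L(a) = {A} ∪ {¬B}
   apply at a: A⊑∃t.⊤
   open: L(a) ⊇ {A, C, ¬B, ∃s.¬B, ∃t.⊤} (+ ∃-successors) — a ∉ B possible
3. a : C?  L(a) = {A} ∪ {¬C}
   clash {A, ¬A} at a — a ∈ C
4. Entailed for a: {A, C}

{A, C}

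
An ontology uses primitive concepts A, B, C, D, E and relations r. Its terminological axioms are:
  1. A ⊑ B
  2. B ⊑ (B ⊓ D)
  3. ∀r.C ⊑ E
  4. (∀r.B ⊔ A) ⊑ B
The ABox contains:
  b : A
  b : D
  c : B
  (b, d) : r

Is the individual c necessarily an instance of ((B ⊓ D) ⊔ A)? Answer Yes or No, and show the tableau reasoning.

1. c : ((B ⊓ D) ⊔ A)?  L(c) = {B} ∪ {((¬B ⊔ ¬D) ⊓ ¬A)}
   clash {D, ¬D} at c — c ∈ ((B ⊓ D) ⊔ A)
2. Hence c : ((B ⊓ D) ⊔ A): entailed.

Yes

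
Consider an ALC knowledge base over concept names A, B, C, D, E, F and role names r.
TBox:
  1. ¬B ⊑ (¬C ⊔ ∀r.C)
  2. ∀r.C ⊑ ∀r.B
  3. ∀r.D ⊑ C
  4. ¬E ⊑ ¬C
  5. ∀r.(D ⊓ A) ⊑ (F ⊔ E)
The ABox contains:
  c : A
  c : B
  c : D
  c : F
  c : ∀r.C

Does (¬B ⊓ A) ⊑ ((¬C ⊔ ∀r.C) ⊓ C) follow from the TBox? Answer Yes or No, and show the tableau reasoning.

1. (¬B ⊓ A) ⊑ ((¬C ⊔ ∀r.C) ⊓ C)  ⇔  ((¬B ⊓ A) ⊓ ((C ⊓ ∃r.¬C) ⊔ ¬C)) unsat w.r.t. T
   apply at x₀: ¬B⊑(¬C ⊔ ∀r.C)
   open: L(x₀) ⊇ {A, E, ¬B, ¬C, ∃r.(¬D ⊔ ¬A), …} (+ ∃-successors)
2. Hence (¬B ⊓ A) ⊑ ((¬C ⊔ ∀r.C) ⊓ C): not entailed.

No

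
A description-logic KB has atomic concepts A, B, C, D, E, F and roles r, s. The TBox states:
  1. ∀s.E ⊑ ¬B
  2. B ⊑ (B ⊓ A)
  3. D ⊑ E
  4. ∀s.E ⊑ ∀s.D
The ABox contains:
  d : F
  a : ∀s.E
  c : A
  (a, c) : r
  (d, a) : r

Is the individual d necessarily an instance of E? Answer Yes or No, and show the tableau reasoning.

1. d : E?  L(d) = {F} ∪ {¬E}
   open: L(d) ⊇ {F, ¬B, ¬D, ¬E, ∃s.¬E} (+ ∃-successors) — d ∉ E possible
2. Hence d : E: not entailed.

No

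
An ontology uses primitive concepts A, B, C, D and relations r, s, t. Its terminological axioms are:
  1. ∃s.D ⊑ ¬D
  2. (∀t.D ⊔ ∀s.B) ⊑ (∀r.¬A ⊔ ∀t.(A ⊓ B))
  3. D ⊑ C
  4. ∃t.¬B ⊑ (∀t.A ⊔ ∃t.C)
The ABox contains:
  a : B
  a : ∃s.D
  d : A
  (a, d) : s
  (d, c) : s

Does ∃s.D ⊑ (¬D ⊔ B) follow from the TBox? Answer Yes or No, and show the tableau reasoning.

1. ∃s.D ⊑ (¬D ⊔ B)  ⇔  (∃s.D ⊓ (D ⊓ ¬B)) unsat w.r.t. T
   all branches close; clash {D, ¬D} at x₀
2. Hence ∃s.D ⊑ (¬D ⊔ B): entailed.

Yes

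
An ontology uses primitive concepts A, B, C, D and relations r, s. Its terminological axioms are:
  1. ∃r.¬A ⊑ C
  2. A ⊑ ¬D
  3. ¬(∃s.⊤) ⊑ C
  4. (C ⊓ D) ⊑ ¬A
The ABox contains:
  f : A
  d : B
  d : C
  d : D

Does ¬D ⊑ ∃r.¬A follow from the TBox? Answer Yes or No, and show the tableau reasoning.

1. ¬D ⊑ ∃r.¬A  ⇔  (¬D ⊓ ∀r.A) unsat w.r.t. T
   open: L(x₀) ⊇ {¬D, ∀r.A, ∃s.⊤} (+ ∃-successors)
2. Hence ¬D ⊑ ∃r.¬A: not entailed.

No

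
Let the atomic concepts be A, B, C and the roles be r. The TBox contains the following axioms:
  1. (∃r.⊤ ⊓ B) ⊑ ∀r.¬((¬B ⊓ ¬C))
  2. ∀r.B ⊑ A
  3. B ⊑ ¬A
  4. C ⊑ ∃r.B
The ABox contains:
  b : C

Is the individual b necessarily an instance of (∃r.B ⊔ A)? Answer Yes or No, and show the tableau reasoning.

Yes

1. b : (∃r.B ⊔ A)?  L(b) = {C} ∪ {(∀r.¬B ⊓ ¬A)}
   clash {A, ¬A} at b — b ∈ (∃r.B ⊔ A)
2. Hence b : (∃r.B ⊔ A): entailed.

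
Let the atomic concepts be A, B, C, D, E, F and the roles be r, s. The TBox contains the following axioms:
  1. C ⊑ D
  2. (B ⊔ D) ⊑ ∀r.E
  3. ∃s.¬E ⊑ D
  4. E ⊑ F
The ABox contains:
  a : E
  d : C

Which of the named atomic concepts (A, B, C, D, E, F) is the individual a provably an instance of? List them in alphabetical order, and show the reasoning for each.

{E, F}

1. a : A?  L(a) = {E} ∪ {¬A}
   apply at a: E⊑F
   open: L(a) ⊇ {E, F, ¬A, ¬B, ¬C, …} — a ∉ A possible
2. a : B?  L(a) = {E} ∪ {¬B}
   apply at a: E⊑F
   open: L(a) ⊇ {E, F, ¬B, ¬C, ¬D, …} — a ∉ B possible
3. a : C?  L(a) = {E} ∪ {¬C}
   apply at a: E⊑F
   open: L(a) ⊇ {E, F, ¬B, ¬C, ¬D, …} — a ∉ C possible
4. a : D?  L(a) = {E} ∪ {¬D}
   apply at a: E⊑F
   open: L(a) ⊇ {E, F, ¬B, ¬C, ¬D, …} — a ∉ D possible
5. a : E?  L(a) = {E} ∪ {¬E}
   clash {E, ¬E} at a — a ∈ E
6. a : F?  L(a) = {E} ∪ {¬F}
   clash {F, ¬F} at a — a ∈ F
7. Entailed for a: {E, F}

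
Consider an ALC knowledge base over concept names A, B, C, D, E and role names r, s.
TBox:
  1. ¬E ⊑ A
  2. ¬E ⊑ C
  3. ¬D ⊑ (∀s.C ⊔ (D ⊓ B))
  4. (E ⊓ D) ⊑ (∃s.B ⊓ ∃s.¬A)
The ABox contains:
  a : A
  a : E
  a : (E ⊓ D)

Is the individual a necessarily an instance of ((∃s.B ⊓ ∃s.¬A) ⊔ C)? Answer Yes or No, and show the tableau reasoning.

1. a : ((∃s.B ⊓ ∃s.¬A) ⊔ C)?  L(a) = {A, E, (E ⊓ D)} ∪ {((∀s.¬B ⊔ ∀s.A) ⊓ ¬C)}
   clash {A, ¬A} at an ∃-successor — a ∈ ((∃s.B ⊓ ∃s.¬A) ⊔ C)
2. Hence a : ((∃s.B ⊓ ∃s.¬A) ⊔ C): entailed.

Yes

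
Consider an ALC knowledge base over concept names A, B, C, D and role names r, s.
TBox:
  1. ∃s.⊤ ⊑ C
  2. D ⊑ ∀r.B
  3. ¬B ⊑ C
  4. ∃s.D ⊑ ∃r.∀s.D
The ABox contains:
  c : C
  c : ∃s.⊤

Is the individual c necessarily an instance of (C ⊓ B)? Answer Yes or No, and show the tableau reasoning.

1. c : (C ⊓ B)?  L(c) = {C, ∃s.⊤} ∪ {(¬C ⊔ ¬B)}
   open: L(c) ⊇ {C, ¬B, ¬D, ∀s.¬D, ∃s.⊤} (+ ∃-successors) — c ∉ (C ⊓ B) possible
2. Hence c : (C ⊓ B): not entailed.

No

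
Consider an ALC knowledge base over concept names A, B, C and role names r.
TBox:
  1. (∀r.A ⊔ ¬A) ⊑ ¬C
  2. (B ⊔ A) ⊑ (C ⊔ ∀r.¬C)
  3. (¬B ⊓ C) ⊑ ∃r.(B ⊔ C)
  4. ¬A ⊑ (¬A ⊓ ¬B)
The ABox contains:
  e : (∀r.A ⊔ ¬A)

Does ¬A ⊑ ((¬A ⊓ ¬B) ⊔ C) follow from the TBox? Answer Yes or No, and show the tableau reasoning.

Yes

1. ¬A ⊑ ((¬A ⊓ ¬B) ⊔ C)  ⇔  (¬A ⊓ ((A ⊔ B) ⊓ ¬C)) unsat w.r.t. T
   all branches close; clash {B, ¬B} at x₀
2. Hence ¬A ⊑ ((¬A ⊓ ¬B) ⊔ C): entailed.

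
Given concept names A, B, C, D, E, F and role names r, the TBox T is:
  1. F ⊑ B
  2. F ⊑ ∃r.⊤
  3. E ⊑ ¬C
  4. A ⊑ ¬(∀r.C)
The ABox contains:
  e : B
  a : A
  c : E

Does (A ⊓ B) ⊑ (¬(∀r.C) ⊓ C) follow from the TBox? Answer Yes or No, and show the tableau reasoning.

No

1. (A ⊓ B) ⊑ (¬(∀r.C) ⊓ C)  ⇔  ((A ⊓ B) ⊓ (∀r.C ⊔ ¬C)) unsat w.r.t. T
   apply at x₀: A⊑¬(∀r.C)
   open: L(x₀) ⊇ {A, B, ¬C, ¬E, ¬F, …} (+ ∃-successors)
2. Hence (A ⊓ B) ⊑ (¬(∀r.C) ⊓ C): not entailed.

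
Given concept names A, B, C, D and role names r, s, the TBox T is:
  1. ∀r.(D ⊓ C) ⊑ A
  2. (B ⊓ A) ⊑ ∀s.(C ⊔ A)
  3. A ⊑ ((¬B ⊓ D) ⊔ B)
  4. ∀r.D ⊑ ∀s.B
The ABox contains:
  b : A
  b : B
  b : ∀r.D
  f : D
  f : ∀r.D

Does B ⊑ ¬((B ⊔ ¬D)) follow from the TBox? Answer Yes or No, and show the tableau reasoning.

No

1. B ⊑ ¬((B ⊔ ¬D))  ⇔  (B ⊓ (B ⊔ ¬D)) unsat w.r.t. T
   open: L(x₀) ⊇ {B, ¬A, ∃r.(¬D ⊔ ¬C), ∃r.¬D} (+ ∃-successors)
2. Hence B ⊑ ¬((B ⊔ ¬D)): not entailed.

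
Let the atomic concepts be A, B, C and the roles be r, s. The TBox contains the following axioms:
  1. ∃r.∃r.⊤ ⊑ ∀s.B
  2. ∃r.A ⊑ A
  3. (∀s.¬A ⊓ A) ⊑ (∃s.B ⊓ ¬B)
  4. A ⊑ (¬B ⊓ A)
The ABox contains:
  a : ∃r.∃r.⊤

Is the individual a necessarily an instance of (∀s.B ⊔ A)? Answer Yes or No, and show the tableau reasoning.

Yes

1. a : (∀s.B ⊔ A)?  L(a) = {∃r.∃r.⊤} ∪ {(∃s.¬B ⊓ ¬A)}
   clash {A, ¬A} at a — a ∈ (∀s.B ⊔ A)
2. Hence a : (∀s.B ⊔ A): entailed.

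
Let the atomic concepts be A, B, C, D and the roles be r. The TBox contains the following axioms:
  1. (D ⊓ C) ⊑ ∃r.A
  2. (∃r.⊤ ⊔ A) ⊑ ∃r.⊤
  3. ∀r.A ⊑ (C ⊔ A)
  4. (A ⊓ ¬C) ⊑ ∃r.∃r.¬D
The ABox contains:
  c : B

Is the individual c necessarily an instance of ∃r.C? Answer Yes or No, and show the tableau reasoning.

1. c : ∃r.C?  L(c) = {B} ∪ {∀r.¬C}
   open: L(c) ⊇ {B, C, ¬A, ¬D, ∀r.¬C, …} — c ∉ ∃r.C possible
2. Hence c : ∃r.C: not entailed.

No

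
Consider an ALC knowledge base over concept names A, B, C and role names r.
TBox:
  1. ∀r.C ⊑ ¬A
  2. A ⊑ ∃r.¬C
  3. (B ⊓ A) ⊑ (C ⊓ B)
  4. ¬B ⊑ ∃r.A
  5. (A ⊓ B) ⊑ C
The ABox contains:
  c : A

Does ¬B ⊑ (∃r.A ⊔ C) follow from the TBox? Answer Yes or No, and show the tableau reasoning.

Yes

1. ¬B ⊑ (∃r.A ⊔ C)  ⇔  (¬B ⊓ (∀r.¬A ⊓ ¬C)) unsat w.r.t. T
   all branches close; clash {C, ¬C} at x₀
2. Hence ¬B ⊑ (∃r.A ⊔ C): entailed.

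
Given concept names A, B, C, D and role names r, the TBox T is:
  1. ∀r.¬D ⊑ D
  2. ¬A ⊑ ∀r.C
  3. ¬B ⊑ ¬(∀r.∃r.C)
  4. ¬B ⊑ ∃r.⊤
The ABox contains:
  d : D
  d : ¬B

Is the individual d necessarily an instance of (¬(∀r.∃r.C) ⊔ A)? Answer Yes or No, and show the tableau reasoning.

1. d : (¬(∀r.∃r.C) ⊔ A)?  L(d) = {D, ¬B} ∪ {(∀r.∃r.C ⊓ ¬A)}
   clash {C, ¬C} at an ∃-successor — d ∈ (¬(∀r.∃r.C) ⊔ A)
2. Hence d : (¬(∀r.∃r.C) ⊔ A): entailed.

Yes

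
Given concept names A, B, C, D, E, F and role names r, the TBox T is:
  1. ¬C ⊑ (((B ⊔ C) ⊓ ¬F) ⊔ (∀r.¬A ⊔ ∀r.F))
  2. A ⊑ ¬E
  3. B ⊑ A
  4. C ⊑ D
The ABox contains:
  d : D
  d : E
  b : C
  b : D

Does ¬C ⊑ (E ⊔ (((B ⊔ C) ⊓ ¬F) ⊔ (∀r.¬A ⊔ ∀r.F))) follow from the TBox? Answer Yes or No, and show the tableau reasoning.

Yes

1. ¬C ⊑ (E ⊔ (((B ⊔ C) ⊓ ¬F) ⊔ (∀r.¬A ⊔ ∀r.F)))  ⇔  (¬C ⊓ (¬E ⊓ (((¬B ⊓ ¬C) ⊔ F) ⊓ (∃r.A ⊓ ∃r.¬F)))) unsat w.r.t. T
   all branches close; clash {F, ¬F} at an ∃-successor
2. Hence ¬C ⊑ (E ⊔ (((B ⊔ C) ⊓ ¬F) ⊔ (∀r.¬A ⊔ ∀r.F))): entailed.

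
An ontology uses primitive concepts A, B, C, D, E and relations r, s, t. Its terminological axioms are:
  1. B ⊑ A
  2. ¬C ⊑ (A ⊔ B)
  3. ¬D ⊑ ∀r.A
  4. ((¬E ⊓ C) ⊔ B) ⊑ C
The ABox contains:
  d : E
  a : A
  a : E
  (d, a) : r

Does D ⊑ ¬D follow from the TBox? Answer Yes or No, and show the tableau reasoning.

No

1. D ⊑ ¬D  ⇔  (D ⊓ D) unsat w.r.t. T
   open: L(x₀) ⊇ {C, D, ¬B}
2. Hence D ⊑ ¬D: not entailed.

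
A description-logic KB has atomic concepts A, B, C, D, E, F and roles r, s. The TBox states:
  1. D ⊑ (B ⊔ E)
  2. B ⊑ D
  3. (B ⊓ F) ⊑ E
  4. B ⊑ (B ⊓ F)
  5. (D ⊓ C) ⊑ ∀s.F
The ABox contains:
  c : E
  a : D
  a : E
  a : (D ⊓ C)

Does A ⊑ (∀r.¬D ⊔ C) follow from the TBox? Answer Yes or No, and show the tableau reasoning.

1. A ⊑ (∀r.¬D ⊔ C)  ⇔  (A ⊓ (∃r.D ⊓ ¬C)) unsat w.r.t. T
   open: L(x₀) ⊇ {A, ¬B, ¬C, ¬D, ∃r.D} (+ ∃-successors)
2. Hence A ⊑ (∀r.¬D ⊔ C): not entailed.

No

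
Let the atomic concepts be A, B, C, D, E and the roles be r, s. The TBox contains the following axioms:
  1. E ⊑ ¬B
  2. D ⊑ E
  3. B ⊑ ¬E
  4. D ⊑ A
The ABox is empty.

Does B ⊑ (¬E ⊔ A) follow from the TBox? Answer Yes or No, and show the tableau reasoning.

1. B ⊑ (¬E ⊔ A)  ⇔  (B ⊓ (E ⊓ ¬A)) unsat w.r.t. T
   all branches close; clash {E, ¬E} at x₀
2. Hence B ⊑ (¬E ⊔ A): entailed.

Yes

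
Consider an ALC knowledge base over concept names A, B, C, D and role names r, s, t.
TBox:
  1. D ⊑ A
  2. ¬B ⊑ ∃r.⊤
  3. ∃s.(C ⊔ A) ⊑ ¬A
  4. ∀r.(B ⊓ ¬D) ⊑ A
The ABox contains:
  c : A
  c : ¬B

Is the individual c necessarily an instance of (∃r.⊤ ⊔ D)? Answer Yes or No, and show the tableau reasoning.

Yes

1. c : (∃r.⊤ ⊔ D)?  L(c) = {A, ¬B} ∪ {(∀r.⊥ ⊓ ¬D)}
   clash {A, ¬A} at c — c ∈ (∃r.⊤ ⊔ D)
2. Hence c : (∃r.⊤ ⊔ D): entailed.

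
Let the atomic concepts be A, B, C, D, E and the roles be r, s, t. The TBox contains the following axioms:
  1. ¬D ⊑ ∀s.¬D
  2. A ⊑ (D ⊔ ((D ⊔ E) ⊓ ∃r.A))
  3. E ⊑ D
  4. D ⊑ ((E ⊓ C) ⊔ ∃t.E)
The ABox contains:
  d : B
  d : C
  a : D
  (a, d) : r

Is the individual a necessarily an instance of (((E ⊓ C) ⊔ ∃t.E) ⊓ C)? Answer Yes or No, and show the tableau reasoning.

No

1. a : (((E ⊓ C) ⊔ ∃t.E) ⊓ C)?  L(a) = {D} ∪ {(((¬E ⊔ ¬C) ⊓ ∀t.¬E) ⊔ ¬C)}
   apply at a: D⊑((E ⊓ C) ⊔ ∃t.E)
   open: L(a) ⊇ {D, ¬A, ¬C, ∃t.E} (+ ∃-successors) — a ∉ (((E ⊓ C) ⊔ ∃t.E) ⊓ C) possible
2. Hence a : (((E ⊓ C) ⊔ ∃t.E) ⊓ C): not entailed.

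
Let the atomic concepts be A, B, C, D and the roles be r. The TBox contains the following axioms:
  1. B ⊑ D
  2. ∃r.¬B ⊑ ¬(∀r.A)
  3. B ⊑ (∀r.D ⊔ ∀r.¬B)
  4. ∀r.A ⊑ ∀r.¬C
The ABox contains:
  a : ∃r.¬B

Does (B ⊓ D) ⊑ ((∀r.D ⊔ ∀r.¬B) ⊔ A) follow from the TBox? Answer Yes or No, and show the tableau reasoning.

Yes

1. (B ⊓ D) ⊑ ((∀r.D ⊔ ∀r.¬B) ⊔ A)  ⇔  ((B ⊓ D) ⊓ ((∃r.¬D ⊓ ∃r.B) ⊓ ¬A)) unsat w.r.t. T
   all branches close; clash {B, ¬B} at an ∃-successor
2. Hence (B ⊓ D) ⊑ ((∀r.D ⊔ ∀r.¬B) ⊔ A): entailed.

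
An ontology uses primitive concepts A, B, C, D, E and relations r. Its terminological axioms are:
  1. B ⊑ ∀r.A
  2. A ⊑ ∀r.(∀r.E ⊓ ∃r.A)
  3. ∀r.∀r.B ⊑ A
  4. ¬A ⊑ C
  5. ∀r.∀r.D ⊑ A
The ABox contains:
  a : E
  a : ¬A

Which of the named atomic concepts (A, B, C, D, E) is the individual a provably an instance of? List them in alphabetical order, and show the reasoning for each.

1. a : A?  L(a) = {E, ¬A} ∪ {¬A}
   apply at a: ¬A⊑C
   open: L(a) ⊇ {C, E, ¬A, ¬B, ∃r.∃r.¬B, …} (+ ∃-successors) — a ∉ A possible
2. a : B?  L(a) = {E, ¬A} ∪ {¬B}
   apply at a: ¬A⊑C
   open: L(a) ⊇ {C, E, ¬A, ¬B, ∃r.∃r.¬B, …} (+ ∃-successors) — a ∉ B possible
3. a : C?  L(a) = {E, ¬A} ∪ {¬C}
   clash {C, ¬C} at a — a ∈ C
4. a : D?  L(a) = {E, ¬A} ∪ {¬D}
   apply at a: ¬A⊑C
   open: L(a) ⊇ {C, E, ¬A, ¬B, ¬D, …} (+ ∃-successors) — a ∉ D possible
5. a : E?  L(a) = {E, ¬A} ∪ {¬E}
   clash {E, ¬E} at a — a ∈ E
6. Entailed for a: {C, E}

{C, E}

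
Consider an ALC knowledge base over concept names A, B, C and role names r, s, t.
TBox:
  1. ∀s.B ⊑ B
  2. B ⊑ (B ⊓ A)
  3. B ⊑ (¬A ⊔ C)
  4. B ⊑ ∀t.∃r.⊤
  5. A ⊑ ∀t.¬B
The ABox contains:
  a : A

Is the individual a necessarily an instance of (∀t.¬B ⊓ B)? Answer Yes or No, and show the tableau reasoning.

No

1. a : (∀t.¬B ⊓ B)?  L(a) = {A} ∪ {(∃t.B ⊔ ¬B)}
   apply at a: A⊑∀t.¬B
   open: L(a) ⊇ {A, ¬B, ∀t.¬B, ∃s.¬B} (+ ∃-successors) — a ∉ (∀t.¬B ⊓ B) possible
2. Hence a : (∀t.¬B ⊓ B): not entailed.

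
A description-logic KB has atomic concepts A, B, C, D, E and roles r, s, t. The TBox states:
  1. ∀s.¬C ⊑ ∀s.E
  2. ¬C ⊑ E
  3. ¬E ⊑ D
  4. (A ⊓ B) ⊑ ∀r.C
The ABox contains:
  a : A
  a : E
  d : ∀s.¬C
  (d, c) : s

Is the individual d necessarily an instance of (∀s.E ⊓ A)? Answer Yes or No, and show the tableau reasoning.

No

1. d : (∀s.E ⊓ A)?  L(d) = {∀s.¬C} ∪ {(∃s.¬E ⊔ ¬A)}
   apply at d: ∀s.¬C⊑∀s.E
   open: L(d) ⊇ {C, E, ¬A, ∀s.E, ∀s.¬C} — d ∉ (∀s.E ⊓ A) possible
2. Hence d : (∀s.E ⊓ A): not entailed.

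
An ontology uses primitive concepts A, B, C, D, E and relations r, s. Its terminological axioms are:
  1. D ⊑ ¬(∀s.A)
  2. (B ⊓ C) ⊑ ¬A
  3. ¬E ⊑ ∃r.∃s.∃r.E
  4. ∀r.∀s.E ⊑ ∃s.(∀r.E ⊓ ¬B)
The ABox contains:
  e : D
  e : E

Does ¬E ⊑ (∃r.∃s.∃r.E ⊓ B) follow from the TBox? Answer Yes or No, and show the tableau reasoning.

1. ¬E ⊑ (∃r.∃s.∃r.E ⊓ B)  ⇔  (¬E ⊓ (∀r.∀s.∀r.¬E ⊔ ¬B)) unsat w.r.t. T
   apply at x₀: ¬E⊑∃r.∃s.∃r.E
   open: L(x₀) ⊇ {¬B, ¬D, ¬E, ∃r.∃s.¬E, ∃r.∃s.∃r.E} (+ ∃-successors)
2. Hence ¬E ⊑ (∃r.∃s.∃r.E ⊓ B): not entailed.

No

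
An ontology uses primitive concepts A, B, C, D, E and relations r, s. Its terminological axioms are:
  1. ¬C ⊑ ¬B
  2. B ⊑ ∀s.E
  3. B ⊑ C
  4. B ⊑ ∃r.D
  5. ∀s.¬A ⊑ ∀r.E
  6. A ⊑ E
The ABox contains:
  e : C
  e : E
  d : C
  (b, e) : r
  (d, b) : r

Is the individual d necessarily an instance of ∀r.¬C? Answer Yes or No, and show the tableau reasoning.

No

1. d : ∀r.¬C?  L(d) = {C} ∪ {∃r.C}
   open: L(d) ⊇ {C, ¬A, ¬B, ∃r.C, ∃s.A} (+ ∃-successors) — d ∉ ∀r.¬C possible
2. Hence d : ∀r.¬C: not entailed.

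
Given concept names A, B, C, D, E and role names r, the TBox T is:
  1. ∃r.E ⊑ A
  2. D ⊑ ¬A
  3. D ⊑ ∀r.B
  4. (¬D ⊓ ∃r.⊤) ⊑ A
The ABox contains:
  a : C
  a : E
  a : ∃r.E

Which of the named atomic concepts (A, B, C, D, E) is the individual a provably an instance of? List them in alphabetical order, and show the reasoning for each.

{A, C, E}

1. a : A?  L(a) = {C, E, ∃r.E} ∪ {¬A}
   clash {A, ¬A} at a — a ∈ A
2. a : B?  L(a) = {C, E, ∃r.E} ∪ {¬B}
   apply at a: ∃r.E⊑A
   open: L(a) ⊇ {A, C, E, ¬B, ¬D, …} (+ ∃-successors) — a ∉ B possible
3. a : C?  L(a) = {C, E, ∃r.E} ∪ {¬C}
   clash {C, ¬C} at a — a ∈ C
4. a : D?  L(a) = {C, E, ∃r.E} ∪ {¬D}
   apply at a: ∃r.E⊑A
   open: L(a) ⊇ {A, C, E, ¬D, ∃r.E} (+ ∃-successors) — a ∉ D possible
5. a : E?  L(a) = {C, E, ∃r.E} ∪ {¬E}
   clash {E, ¬E} at a — a ∈ E
6. Entailed for a: {A, C, E}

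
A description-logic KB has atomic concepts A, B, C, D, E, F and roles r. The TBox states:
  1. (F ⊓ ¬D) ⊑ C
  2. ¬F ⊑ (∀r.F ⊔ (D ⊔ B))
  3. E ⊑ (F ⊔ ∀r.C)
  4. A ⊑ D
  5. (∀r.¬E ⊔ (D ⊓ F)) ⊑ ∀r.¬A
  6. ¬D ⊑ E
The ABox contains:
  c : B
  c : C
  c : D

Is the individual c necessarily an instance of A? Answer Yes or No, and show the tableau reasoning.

No

1. c : A?  L(c) = {B, C, D} ∪ {¬A}
   open: L(c) ⊇ {B, C, D, F, ¬A, …} — c ∉ A possible
2. Hence c : A: not entailed.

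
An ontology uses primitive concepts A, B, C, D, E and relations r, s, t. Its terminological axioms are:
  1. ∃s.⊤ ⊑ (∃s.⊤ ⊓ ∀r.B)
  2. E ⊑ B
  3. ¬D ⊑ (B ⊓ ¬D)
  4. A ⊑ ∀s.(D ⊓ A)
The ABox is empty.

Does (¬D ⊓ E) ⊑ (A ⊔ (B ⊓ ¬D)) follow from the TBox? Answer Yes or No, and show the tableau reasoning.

1. (¬D ⊓ E) ⊑ (A ⊔ (B ⊓ ¬D))  ⇔  ((¬D ⊓ E) ⊓ (¬A ⊓ (¬B ⊔ D))) unsat w.r.t. T
   all branches close; clash {D, ¬D} at x₀
2. Hence (¬D ⊓ E) ⊑ (A ⊔ (B ⊓ ¬D)): entailed.

Yes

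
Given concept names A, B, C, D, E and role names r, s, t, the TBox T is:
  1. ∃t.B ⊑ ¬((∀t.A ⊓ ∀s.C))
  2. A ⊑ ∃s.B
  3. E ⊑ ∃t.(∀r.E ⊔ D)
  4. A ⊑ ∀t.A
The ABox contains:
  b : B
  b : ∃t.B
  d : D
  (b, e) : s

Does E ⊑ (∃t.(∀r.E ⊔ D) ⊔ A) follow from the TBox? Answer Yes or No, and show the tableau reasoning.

Yes

1. E ⊑ (∃t.(∀r.E ⊔ D) ⊔ A)  ⇔  (E ⊓ (∀t.(∃r.¬E ⊓ ¬D) ⊓ ¬A)) unsat w.r.t. T
   all branches close; clash {D, ¬D} at an ∃-successor
2. Hence E ⊑ (∃t.(∀r.E ⊔ D) ⊔ A): entailed.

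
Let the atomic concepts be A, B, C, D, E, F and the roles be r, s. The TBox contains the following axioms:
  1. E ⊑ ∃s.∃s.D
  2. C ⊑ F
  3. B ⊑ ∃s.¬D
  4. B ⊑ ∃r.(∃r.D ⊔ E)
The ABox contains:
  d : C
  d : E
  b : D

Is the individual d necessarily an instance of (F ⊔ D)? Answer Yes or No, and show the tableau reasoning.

Yes

1. d : (F ⊔ D)?  L(d) = {C, E} ∪ {(¬F ⊓ ¬D)}
   clash {F, ¬F} at d — d ∈ (F ⊔ D)
2. Hence d : (F ⊔ D): entailed.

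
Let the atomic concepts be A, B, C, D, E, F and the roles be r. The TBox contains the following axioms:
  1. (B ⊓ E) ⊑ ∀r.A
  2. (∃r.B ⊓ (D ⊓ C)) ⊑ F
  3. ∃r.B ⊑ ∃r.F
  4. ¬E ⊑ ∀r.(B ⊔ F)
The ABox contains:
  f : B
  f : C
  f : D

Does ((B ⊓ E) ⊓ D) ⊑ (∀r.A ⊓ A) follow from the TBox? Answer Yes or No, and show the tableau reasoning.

No

1. ((B ⊓ E) ⊓ D) ⊑ (∀r.A ⊓ A)  ⇔  (((B ⊓ E) ⊓ D) ⊓ (∃r.¬A ⊔ ¬A)) unsat w.r.t. T
   apply at x₀: (B ⊓ E)⊑∀r.A
   open: L(x₀) ⊇ {B, D, E, ¬A, ∀r.A, …}
2. Hence ((B ⊓ E) ⊓ D) ⊑ (∀r.A ⊓ A): not entailed.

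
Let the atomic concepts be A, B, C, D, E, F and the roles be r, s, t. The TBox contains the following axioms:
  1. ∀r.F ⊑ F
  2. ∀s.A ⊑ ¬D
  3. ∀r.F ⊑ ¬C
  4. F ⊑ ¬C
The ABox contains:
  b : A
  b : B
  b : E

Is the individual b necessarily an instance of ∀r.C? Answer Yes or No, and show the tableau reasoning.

No

1. b : ∀r.C?  L(b) = {A, B, E} ∪ {∃r.¬C}
   open: L(b) ⊇ {A, B, E, ¬F, ∃r.¬C, …} (+ ∃-successors) — b ∉ ∀r.C possible
2. Hence b : ∀r.C: not entailed.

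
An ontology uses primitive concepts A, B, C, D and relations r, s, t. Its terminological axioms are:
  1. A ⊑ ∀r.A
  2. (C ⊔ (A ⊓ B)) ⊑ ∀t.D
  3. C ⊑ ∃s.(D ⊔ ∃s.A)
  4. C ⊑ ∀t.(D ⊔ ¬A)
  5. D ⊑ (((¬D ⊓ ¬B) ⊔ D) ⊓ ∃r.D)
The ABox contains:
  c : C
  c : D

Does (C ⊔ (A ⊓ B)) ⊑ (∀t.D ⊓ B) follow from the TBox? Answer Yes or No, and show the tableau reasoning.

No

1. (C ⊔ (A ⊓ B)) ⊑ (∀t.D ⊓ B)  ⇔  ((C ⊔ (A ⊓ B)) ⊓ (∃t.¬D ⊔ ¬B)) unsat w.r.t. T
   apply at x₀: (C ⊔ (A ⊓ B))⊑∀t.D
   open: L(x₀) ⊇ {C, ¬A, ¬B, ¬D, ∀t.(D ⊔ ¬A), …} (+ ∃-successors)
2. Hence (C ⊔ (A ⊓ B)) ⊑ (∀t.D ⊓ B): not entailed.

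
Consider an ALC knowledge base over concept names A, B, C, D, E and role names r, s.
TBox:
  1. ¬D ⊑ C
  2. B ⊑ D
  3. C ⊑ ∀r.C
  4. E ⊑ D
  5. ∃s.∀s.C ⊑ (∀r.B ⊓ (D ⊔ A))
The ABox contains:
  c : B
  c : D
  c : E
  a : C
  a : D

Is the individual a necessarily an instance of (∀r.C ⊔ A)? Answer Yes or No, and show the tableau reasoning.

1. a : (∀r.C ⊔ A)?  L(a) = {C, D} ∪ {(∃r.¬C ⊓ ¬A)}
   clash {C, ¬C} at an ∃-successor — a ∈ (∀r.C ⊔ A)
2. Hence a : (∀r.C ⊔ A): entailed.

Yes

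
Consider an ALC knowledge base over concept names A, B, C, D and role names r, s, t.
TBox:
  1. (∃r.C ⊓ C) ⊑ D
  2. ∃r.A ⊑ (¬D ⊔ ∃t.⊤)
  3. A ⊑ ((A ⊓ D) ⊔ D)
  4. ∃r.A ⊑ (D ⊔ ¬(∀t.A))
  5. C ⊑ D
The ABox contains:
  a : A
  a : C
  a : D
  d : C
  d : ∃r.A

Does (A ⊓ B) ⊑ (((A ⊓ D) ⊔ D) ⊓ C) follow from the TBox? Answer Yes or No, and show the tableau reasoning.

1. (A ⊓ B) ⊑ (((A ⊓ D) ⊔ D) ⊓ C)  ⇔  ((A ⊓ B) ⊓ (((¬A ⊔ ¬D) ⊓ ¬D) ⊔ ¬C)) unsat w.r.t. T
   apply at x₀: A⊑((A ⊓ D) ⊔ D)
   open: L(x₀) ⊇ {A, B, D, ¬C, ∀r.¬A}
2. Hence (A ⊓ B) ⊑ (((A ⊓ D) ⊔ D) ⊓ C): not entailed.

No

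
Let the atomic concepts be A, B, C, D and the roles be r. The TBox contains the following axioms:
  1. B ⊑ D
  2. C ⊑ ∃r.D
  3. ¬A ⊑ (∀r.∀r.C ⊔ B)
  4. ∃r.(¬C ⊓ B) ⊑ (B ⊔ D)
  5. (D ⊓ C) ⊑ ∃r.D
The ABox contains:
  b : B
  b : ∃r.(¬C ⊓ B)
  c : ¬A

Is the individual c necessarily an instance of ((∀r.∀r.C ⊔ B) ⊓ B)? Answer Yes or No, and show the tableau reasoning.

1. c : ((∀r.∀r.C ⊔ B) ⊓ B)?  L(c) = {¬A} ∪ {((∃r.∃r.¬C ⊓ ¬B) ⊔ ¬B)}
   apply at c: ¬A⊑(∀r.∀r.C ⊔ B)
   open: L(c) ⊇ {¬A, ¬B, ¬C, ∀r.(C ⊔ ¬B), ∀r.∀r.C} — c ∉ ((∀r.∀r.C ⊔ B) ⊓ B) possible
2. Hence c : ((∀r.∀r.C ⊔ B) ⊓ B): not entailed.

No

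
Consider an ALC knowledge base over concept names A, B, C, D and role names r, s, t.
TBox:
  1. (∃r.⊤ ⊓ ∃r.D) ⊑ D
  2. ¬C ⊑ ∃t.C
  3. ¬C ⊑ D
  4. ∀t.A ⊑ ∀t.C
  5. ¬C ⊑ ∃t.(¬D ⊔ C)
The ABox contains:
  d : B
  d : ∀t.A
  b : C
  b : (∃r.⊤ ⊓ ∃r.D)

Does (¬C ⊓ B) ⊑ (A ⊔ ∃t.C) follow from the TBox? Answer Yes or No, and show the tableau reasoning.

1. (¬C ⊓ B) ⊑ (A ⊔ ∃t.C)  ⇔  ((¬C ⊓ B) ⊓ (¬A ⊓ ∀t.¬C)) unsat w.r.t. T
   all branches close; clash {C, ¬C} at an ∃-successor
2. Hence (¬C ⊓ B) ⊑ (A ⊔ ∃t.C): entailed.

Yes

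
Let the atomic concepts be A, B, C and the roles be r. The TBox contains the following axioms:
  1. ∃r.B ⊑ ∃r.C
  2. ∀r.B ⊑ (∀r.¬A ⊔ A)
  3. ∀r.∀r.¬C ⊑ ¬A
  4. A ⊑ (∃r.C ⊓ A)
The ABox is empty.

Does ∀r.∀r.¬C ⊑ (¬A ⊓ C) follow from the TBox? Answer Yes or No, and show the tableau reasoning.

1. ∀r.∀r.¬C ⊑ (¬A ⊓ C)  ⇔  (∀r.∀r.¬C ⊓ (A ⊔ ¬C)) unsat w.r.t. T
   apply at x₀: ∀r.∀r.¬C⊑¬A
   open: L(x₀) ⊇ {¬A, ¬C, ∀r.¬B, ∀r.∀r.¬C, ∃r.¬B} (+ ∃-successors)
2. Hence ∀r.∀r.¬C ⊑ (¬A ⊓ C): not entailed.

No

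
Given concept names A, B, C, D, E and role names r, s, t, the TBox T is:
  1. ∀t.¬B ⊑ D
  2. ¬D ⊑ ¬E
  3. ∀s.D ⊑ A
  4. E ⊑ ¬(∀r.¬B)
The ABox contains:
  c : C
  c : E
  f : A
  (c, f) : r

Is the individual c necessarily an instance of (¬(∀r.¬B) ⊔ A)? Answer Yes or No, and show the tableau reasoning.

Yes

1. c : (¬(∀r.¬B) ⊔ A)?  L(c) = {C, E} ∪ {(∀r.¬B ⊓ ¬A)}
   clash {E, ¬E} at c — c ∈ (¬(∀r.¬B) ⊔ A)
2. Hence c : (¬(∀r.¬B) ⊔ A): entailed.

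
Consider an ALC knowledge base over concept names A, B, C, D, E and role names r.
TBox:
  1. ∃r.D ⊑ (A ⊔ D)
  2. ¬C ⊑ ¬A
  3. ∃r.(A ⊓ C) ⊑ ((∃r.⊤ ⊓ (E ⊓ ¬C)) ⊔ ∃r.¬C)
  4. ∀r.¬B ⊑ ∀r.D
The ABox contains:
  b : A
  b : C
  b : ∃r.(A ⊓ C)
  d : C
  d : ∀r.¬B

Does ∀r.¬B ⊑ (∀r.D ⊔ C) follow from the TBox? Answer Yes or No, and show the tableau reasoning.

Yes

1. ∀r.¬B ⊑ (∀r.D ⊔ C)  ⇔  (∀r.¬B ⊓ (∃r.¬D ⊓ ¬C)) unsat w.r.t. T
   all branches close; clash {D, ¬D} at an ∃-successor
2. Hence ∀r.¬B ⊑ (∀r.D ⊔ C): entailed.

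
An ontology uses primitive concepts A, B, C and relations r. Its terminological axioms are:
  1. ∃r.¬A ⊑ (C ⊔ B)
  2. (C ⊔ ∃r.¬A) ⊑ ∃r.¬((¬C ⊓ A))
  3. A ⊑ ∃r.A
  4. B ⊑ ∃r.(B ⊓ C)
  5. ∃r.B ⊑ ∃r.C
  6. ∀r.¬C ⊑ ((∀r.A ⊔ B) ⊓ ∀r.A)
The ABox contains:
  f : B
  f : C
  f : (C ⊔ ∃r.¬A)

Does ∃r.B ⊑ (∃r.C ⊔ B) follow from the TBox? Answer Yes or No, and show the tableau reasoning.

Yes

1. ∃r.B ⊑ (∃r.C ⊔ B)  ⇔  (∃r.B ⊓ (∀r.¬C ⊓ ¬B)) unsat w.r.t. T
   all branches close; clash {B, ¬B} at x₀
2. Hence ∃r.B ⊑ (∃r.C ⊔ B): entailed.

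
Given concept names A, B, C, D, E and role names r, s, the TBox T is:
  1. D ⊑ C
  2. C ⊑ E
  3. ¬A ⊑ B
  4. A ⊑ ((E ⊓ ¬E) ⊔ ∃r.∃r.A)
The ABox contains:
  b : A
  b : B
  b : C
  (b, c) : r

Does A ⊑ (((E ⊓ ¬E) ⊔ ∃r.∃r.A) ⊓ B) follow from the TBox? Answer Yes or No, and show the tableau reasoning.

1. A ⊑ (((E ⊓ ¬E) ⊔ ∃r.∃r.A) ⊓ B)  ⇔  (A ⊓ (((¬E ⊔ E) ⊓ ∀r.∀r.¬A) ⊔ ¬B)) unsat w.r.t. T
   apply at x₀: A⊑((E ⊓ ¬E) ⊔ ∃r.∃r.A)
   open: L(x₀) ⊇ {A, ¬B, ¬C, ¬D, ∃r.∃r.A} (+ ∃-successors)
2. Hence A ⊑ (((E ⊓ ¬E) ⊔ ∃r.∃r.A) ⊓ B): not entailed.

No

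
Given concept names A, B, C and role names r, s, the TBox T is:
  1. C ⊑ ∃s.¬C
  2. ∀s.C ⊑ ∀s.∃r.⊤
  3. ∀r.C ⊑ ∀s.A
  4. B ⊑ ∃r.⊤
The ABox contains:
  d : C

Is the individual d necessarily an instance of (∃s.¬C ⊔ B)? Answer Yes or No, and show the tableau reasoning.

1. d : (∃s.¬C ⊔ B)?  L(d) = {C} ∪ {(∀s.C ⊓ ¬B)}
   clash {C, ¬C} at an ∃-successor — d ∈ (∃s.¬C ⊔ B)
2. Hence d : (∃s.¬C ⊔ B): entailed.

Yes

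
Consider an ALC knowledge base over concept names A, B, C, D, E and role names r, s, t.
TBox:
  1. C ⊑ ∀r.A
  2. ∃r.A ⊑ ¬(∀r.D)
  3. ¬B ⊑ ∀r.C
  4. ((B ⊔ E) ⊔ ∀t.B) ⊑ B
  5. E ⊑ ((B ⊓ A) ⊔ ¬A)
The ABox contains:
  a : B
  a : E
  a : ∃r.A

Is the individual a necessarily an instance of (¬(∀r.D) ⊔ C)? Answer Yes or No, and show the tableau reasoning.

Yes

1. a : (¬(∀r.D) ⊔ C)?  L(a) = {B, E, ∃r.A} ∪ {(∀r.D ⊓ ¬C)}
   clash {D, ¬D} at an ∃-successor — a ∈ (¬(∀r.D) ⊔ C)
2. Hence a : (¬(∀r.D) ⊔ C): entailed.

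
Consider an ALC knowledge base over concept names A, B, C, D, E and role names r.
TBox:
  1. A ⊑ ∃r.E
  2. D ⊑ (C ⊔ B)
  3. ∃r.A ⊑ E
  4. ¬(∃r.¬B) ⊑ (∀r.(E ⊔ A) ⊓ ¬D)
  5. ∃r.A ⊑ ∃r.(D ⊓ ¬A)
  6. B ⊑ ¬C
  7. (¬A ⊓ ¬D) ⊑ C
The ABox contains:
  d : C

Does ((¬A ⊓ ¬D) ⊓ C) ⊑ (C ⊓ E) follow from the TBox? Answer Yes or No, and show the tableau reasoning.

1. ((¬A ⊓ ¬D) ⊓ C) ⊑ (C ⊓ E)  ⇔  (((¬A ⊓ ¬D) ⊓ C) ⊓ (¬C ⊔ ¬E)) unsat w.r.t. T
   open: L(x₀) ⊇ {C, ¬A, ¬B, ¬D, ¬E, …} (+ ∃-successors)
2. Hence ((¬A ⊓ ¬D) ⊓ C) ⊑ (C ⊓ E): not entailed.

No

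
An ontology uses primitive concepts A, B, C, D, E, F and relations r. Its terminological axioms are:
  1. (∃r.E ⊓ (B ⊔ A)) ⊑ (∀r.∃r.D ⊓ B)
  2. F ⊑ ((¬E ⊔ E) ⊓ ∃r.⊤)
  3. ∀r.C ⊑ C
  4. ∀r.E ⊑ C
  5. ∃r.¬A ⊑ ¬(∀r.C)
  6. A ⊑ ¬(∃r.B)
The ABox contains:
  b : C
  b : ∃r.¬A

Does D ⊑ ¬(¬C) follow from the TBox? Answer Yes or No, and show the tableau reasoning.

No

1. D ⊑ ¬(¬C)  ⇔  (D ⊓ ¬C) unsat w.r.t. T
   open: L(x₀) ⊇ {D, ¬A, ¬C, ¬F, ∀r.A, …} (+ ∃-successors)
2. Hence D ⊑ ¬(¬C): not entailed.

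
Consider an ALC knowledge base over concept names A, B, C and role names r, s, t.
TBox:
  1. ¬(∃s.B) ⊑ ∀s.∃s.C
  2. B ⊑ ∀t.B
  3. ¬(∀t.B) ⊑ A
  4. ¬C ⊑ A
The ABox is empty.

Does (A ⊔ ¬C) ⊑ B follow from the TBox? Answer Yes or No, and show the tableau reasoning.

1. (A ⊔ ¬C) ⊑ B  ⇔  ((A ⊔ ¬C) ⊓ ¬B) unsat w.r.t. T
   open: L(x₀) ⊇ {A, C, ¬B, ∃s.B} (+ ∃-successors)
2. Hence (A ⊔ ¬C) ⊑ B: not entailed.

No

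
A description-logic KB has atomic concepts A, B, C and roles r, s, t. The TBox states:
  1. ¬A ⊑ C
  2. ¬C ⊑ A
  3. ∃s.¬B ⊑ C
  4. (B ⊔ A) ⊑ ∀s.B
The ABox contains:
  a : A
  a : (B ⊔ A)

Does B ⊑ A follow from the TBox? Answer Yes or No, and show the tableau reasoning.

1. B ⊑ A  ⇔  (B ⊓ ¬A) unsat w.r.t. T
   apply at x₀: ¬A⊑C
   open: L(x₀) ⊇ {B, C, ¬A, ∀s.B}
2. Hence B ⊑ A: not entailed.

No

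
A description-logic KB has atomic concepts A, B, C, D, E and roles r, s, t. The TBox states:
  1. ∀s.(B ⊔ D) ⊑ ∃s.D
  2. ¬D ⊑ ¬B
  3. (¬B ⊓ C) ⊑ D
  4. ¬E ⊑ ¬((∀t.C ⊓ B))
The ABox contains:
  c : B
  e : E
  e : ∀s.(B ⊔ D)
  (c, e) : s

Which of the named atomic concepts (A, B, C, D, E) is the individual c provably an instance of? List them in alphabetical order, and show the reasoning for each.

{B, D}

1. c : A?  L(c) = {B} ∪ {¬A}
   open: L(c) ⊇ {B, D, E, ¬A, ∃s.(¬B ⊓ ¬D)} (+ ∃-successors) — c ∉ A possible
2. c : B?  L(c) = {B} ∪ {¬B}
   clash {B, ¬B} at c — c ∈ B
3. c : C?  L(c) = {B} ∪ {¬C}
   open: L(c) ⊇ {B, D, E, ¬C, ∃s.(¬B ⊓ ¬D)} (+ ∃-successors) — c ∉ C possible
4. c : D?  L(c) = {B} ∪ {¬D}
   clash {B, ¬B} at c — c ∈ D
5. c : E?  L(c) = {B} ∪ {¬E}
   apply at c: ¬E⊑¬((∀t.C ⊓ B))
   open: L(c) ⊇ {B, D, ¬E, ∃s.(¬B ⊓ ¬D), ∃t.¬C} (+ ∃-successors) — c ∉ E possible
6. Entailed for c: {B, D}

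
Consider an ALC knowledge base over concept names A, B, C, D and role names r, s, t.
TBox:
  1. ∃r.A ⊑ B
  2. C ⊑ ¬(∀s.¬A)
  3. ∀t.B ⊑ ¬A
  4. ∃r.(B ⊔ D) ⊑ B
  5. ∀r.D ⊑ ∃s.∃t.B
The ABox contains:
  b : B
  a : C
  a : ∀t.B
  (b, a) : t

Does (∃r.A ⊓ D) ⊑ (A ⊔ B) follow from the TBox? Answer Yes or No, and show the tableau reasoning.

Yes

1. (∃r.A ⊓ D) ⊑ (A ⊔ B)  ⇔  ((∃r.A ⊓ D) ⊓ (¬A ⊓ ¬B)) unsat w.r.t. T
   all branches close; clash {B, ¬B} at x₀
2. Hence (∃r.A ⊓ D) ⊑ (A ⊔ B): entailed.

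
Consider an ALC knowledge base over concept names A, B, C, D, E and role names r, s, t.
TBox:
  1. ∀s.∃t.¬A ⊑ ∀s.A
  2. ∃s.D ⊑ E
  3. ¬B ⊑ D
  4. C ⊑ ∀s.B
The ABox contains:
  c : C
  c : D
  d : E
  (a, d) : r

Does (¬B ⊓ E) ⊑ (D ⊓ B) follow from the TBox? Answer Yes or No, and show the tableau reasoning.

No

1. (¬B ⊓ E) ⊑ (D ⊓ B)  ⇔  ((¬B ⊓ E) ⊓ (¬D ⊔ ¬B)) unsat w.r.t. T
   apply at x₀: ¬B⊑D
   open: L(x₀) ⊇ {D, E, ¬B, ¬C, ∃s.∀t.A} (+ ∃-successors)
2. Hence (¬B ⊓ E) ⊑ (D ⊓ B): not entailed.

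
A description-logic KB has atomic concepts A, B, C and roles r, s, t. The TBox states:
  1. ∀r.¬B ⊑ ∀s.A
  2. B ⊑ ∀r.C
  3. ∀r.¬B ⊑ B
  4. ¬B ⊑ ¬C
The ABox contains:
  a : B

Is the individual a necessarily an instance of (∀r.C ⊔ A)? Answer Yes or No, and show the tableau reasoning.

1. a : (∀r.C ⊔ A)?  L(a) = {B} ∪ {(∃r.¬C ⊓ ¬A)}
   clash {C, ¬C} at an ∃-successor — a ∈ (∀r.C ⊔ A)
2. Hence a : (∀r.C ⊔ A): entailed.

Yes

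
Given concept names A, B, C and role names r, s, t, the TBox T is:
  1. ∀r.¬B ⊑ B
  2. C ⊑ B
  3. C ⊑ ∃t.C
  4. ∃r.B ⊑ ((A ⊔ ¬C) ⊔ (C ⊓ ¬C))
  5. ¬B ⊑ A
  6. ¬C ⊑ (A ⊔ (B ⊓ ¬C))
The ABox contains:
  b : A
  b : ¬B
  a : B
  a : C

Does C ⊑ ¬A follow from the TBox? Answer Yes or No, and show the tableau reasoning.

No

1. C ⊑ ¬A  ⇔  (C ⊓ A) unsat w.r.t. T
   apply at x₀: C⊑B; C⊑∃t.C
   open: L(x₀) ⊇ {A, B, C, ∀r.¬B, ∃t.C} (+ ∃-successors)
2. Hence C ⊑ ¬A: not entailed.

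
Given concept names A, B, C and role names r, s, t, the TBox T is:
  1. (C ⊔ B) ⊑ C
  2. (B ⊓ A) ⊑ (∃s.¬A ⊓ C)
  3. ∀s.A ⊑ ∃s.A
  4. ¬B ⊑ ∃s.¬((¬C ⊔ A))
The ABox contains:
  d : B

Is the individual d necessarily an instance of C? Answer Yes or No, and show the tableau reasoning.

1. d : C?  L(d) = {B} ∪ {¬C}
   clash {C, ¬C} at d — d ∈ C
2. Hence d : C: entailed.

Yes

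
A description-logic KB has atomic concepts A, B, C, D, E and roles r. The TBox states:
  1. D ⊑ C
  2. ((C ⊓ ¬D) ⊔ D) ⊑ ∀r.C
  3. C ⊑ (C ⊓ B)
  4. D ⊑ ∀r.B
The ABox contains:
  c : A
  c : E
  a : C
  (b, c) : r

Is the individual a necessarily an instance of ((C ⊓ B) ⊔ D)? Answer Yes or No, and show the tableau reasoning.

Yes

1. a : ((C ⊓ B) ⊔ D)?  L(a) = {C} ∪ {((¬C ⊔ ¬B) ⊓ ¬D)}
   clash {B, ¬B} at a — a ∈ ((C ⊓ B) ⊔ D)
2. Hence a : ((C ⊓ B) ⊔ D): entailed.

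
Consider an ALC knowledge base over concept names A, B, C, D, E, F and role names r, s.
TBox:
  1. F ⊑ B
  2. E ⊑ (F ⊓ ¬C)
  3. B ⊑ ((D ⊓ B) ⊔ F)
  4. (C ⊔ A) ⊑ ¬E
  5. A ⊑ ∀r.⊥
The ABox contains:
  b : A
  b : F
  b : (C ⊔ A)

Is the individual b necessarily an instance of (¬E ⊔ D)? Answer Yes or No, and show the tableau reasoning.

Yes

1. b : (¬E ⊔ D)?  L(b) = {A, F, (C ⊔ A)} ∪ {(E ⊓ ¬D)}
   clash {E, ¬E} at b — b ∈ (¬E ⊔ D)
2. Hence b : (¬E ⊔ D): entailed.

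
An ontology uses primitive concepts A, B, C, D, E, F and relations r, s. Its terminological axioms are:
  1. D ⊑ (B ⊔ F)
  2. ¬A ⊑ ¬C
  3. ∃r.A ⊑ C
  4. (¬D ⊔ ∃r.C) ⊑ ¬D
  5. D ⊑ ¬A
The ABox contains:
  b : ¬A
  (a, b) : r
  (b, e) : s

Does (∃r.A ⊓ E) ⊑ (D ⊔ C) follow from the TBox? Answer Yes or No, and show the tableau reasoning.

Yes

1. (∃r.A ⊓ E) ⊑ (D ⊔ C)  ⇔  ((∃r.A ⊓ E) ⊓ (¬D ⊓ ¬C)) unsat w.r.t. T
   all branches close; clash {C, ¬C} at x₀
2. Hence (∃r.A ⊓ E) ⊑ (D ⊔ C): entailed.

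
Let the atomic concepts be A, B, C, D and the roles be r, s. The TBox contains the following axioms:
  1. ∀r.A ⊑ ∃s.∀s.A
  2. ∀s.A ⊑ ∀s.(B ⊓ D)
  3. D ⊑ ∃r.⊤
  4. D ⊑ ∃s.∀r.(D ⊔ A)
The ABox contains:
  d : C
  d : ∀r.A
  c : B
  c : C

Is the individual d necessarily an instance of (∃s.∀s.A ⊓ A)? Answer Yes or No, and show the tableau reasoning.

1. d : (∃s.∀s.A ⊓ A)?  L(d) = {C, ∀r.A} ∪ {(∀s.∃s.¬A ⊔ ¬A)}
   apply at d: ∀r.A⊑∃s.∀s.A
   open: L(d) ⊇ {C, ¬A, ¬D, ∀r.A, ∃s.¬A, …} (+ ∃-successors) — d ∉ (∃s.∀s.A ⊓ A) possible
2. Hence d : (∃s.∀s.A ⊓ A): not entailed.

No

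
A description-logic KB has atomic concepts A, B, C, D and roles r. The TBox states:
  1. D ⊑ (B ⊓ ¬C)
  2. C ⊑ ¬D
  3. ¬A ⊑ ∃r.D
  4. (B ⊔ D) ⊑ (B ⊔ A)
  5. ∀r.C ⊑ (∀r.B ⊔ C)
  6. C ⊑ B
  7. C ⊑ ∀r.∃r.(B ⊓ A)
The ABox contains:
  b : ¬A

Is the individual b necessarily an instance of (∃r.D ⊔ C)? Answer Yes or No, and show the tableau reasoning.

1. b : (∃r.D ⊔ C)?  L(b) = {¬A} ∪ {(∀r.¬D ⊓ ¬C)}
   clash {A, ¬A} at b — b ∈ (∃r.D ⊔ C)
2. Hence b : (∃r.D ⊔ C): entailed.

Yes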